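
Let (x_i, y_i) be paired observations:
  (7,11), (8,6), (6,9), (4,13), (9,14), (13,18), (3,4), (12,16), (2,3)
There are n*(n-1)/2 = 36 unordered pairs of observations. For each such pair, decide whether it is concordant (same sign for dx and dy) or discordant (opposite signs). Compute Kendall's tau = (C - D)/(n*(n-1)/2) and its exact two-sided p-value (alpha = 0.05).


Step 1: Enumerate the 36 unordered pairs (i,j) with i<j and classify each by sign(x_j-x_i) * sign(y_j-y_i).
  (1,2):dx=+1,dy=-5->D; (1,3):dx=-1,dy=-2->C; (1,4):dx=-3,dy=+2->D; (1,5):dx=+2,dy=+3->C
  (1,6):dx=+6,dy=+7->C; (1,7):dx=-4,dy=-7->C; (1,8):dx=+5,dy=+5->C; (1,9):dx=-5,dy=-8->C
  (2,3):dx=-2,dy=+3->D; (2,4):dx=-4,dy=+7->D; (2,5):dx=+1,dy=+8->C; (2,6):dx=+5,dy=+12->C
  (2,7):dx=-5,dy=-2->C; (2,8):dx=+4,dy=+10->C; (2,9):dx=-6,dy=-3->C; (3,4):dx=-2,dy=+4->D
  (3,5):dx=+3,dy=+5->C; (3,6):dx=+7,dy=+9->C; (3,7):dx=-3,dy=-5->C; (3,8):dx=+6,dy=+7->C
  (3,9):dx=-4,dy=-6->C; (4,5):dx=+5,dy=+1->C; (4,6):dx=+9,dy=+5->C; (4,7):dx=-1,dy=-9->C
  (4,8):dx=+8,dy=+3->C; (4,9):dx=-2,dy=-10->C; (5,6):dx=+4,dy=+4->C; (5,7):dx=-6,dy=-10->C
  (5,8):dx=+3,dy=+2->C; (5,9):dx=-7,dy=-11->C; (6,7):dx=-10,dy=-14->C; (6,8):dx=-1,dy=-2->C
  (6,9):dx=-11,dy=-15->C; (7,8):dx=+9,dy=+12->C; (7,9):dx=-1,dy=-1->C; (8,9):dx=-10,dy=-13->C
Step 2: C = 31, D = 5, total pairs = 36.
Step 3: tau = (C - D)/(n(n-1)/2) = (31 - 5)/36 = 0.722222.
Step 4: Exact two-sided p-value (enumerate n! = 362880 permutations of y under H0): p = 0.005886.
Step 5: alpha = 0.05. reject H0.

tau_b = 0.7222 (C=31, D=5), p = 0.005886, reject H0.


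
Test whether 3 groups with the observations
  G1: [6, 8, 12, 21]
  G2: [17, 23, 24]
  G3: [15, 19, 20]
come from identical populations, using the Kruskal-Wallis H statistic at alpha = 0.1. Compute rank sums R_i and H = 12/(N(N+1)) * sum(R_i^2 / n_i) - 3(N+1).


Step 1: Combine all N = 10 observations and assign midranks.
sorted (value, group, rank): (6,G1,1), (8,G1,2), (12,G1,3), (15,G3,4), (17,G2,5), (19,G3,6), (20,G3,7), (21,G1,8), (23,G2,9), (24,G2,10)
Step 2: Sum ranks within each group.
R_1 = 14 (n_1 = 4)
R_2 = 24 (n_2 = 3)
R_3 = 17 (n_3 = 3)
Step 3: H = 12/(N(N+1)) * sum(R_i^2/n_i) - 3(N+1)
     = 12/(10*11) * (14^2/4 + 24^2/3 + 17^2/3) - 3*11
     = 0.109091 * 337.333 - 33
     = 3.800000.
Step 4: No ties, so H is used without correction.
Step 5: Under H0, H ~ chi^2(2); p-value = 0.149569.
Step 6: alpha = 0.1. fail to reject H0.

H = 3.8000, df = 2, p = 0.149569, fail to reject H0.


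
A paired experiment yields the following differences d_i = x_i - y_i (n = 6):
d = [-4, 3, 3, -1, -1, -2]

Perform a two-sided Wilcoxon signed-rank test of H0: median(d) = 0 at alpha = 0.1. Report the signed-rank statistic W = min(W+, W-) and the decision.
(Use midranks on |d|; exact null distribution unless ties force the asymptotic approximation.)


Step 1: Drop any zero differences (none here) and take |d_i|.
|d| = [4, 3, 3, 1, 1, 2]
Step 2: Midrank |d_i| (ties get averaged ranks).
ranks: |4|->6, |3|->4.5, |3|->4.5, |1|->1.5, |1|->1.5, |2|->3
Step 3: Attach original signs; sum ranks with positive sign and with negative sign.
W+ = 4.5 + 4.5 = 9
W- = 6 + 1.5 + 1.5 + 3 = 12
(Check: W+ + W- = 21 should equal n(n+1)/2 = 21.)
Step 4: Test statistic W = min(W+, W-) = 9.
Step 5: Ties in |d|, so use the tie-corrected normal approximation.
        E[W] = n(n+1)/4 = 6*7/4 = 10.5.
        Tie groups: |d|=1 (t=2), |d|=3 (t=2); sum(t^3 - t) = 12.
        Var[W] = n(n+1)(2n+1)/24 - sum(t^3-t)/48 = 546/24 - 12/48 = 22.5.
        z = (W - E[W]) / sqrt(Var[W]) = (9 - 10.5) / 4.7434 = -0.3162.
        Two-sided p = 2*Phi(z) = 0.751830.
Step 6: alpha = 0.1. fail to reject H0.

W+ = 9, W- = 12, W = min = 9, p = 0.751830, fail to reject H0.


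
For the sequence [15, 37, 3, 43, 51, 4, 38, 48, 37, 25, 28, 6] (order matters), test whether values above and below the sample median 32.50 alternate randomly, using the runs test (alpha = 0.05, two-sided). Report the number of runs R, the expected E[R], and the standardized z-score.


Step 1: Compute median = 32.50; label A = above, B = below.
Labels in order: BABAABAAABBB  (n_A = 6, n_B = 6)
Step 2: Count runs R = 7.
Step 3: Under H0 (random ordering), E[R] = 2*n_A*n_B/(n_A+n_B) + 1 = 2*6*6/12 + 1 = 7.0000.
        Var[R] = 2*n_A*n_B*(2*n_A*n_B - n_A - n_B) / ((n_A+n_B)^2 * (n_A+n_B-1)) = 4320/1584 = 2.7273.
        SD[R] = 1.6514.
Step 4: R = E[R], so z = 0 with no continuity correction.
Step 5: Two-sided p-value via normal approximation = 2*(1 - Phi(|z|)) = 1.000000.
Step 6: alpha = 0.05. fail to reject H0.

R = 7, z = 0.0000, p = 1.000000, fail to reject H0.


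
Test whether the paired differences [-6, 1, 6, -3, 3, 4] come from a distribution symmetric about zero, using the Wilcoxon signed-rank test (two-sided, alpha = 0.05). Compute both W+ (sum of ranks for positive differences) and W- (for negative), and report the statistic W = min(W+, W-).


Step 1: Drop any zero differences (none here) and take |d_i|.
|d| = [6, 1, 6, 3, 3, 4]
Step 2: Midrank |d_i| (ties get averaged ranks).
ranks: |6|->5.5, |1|->1, |6|->5.5, |3|->2.5, |3|->2.5, |4|->4
Step 3: Attach original signs; sum ranks with positive sign and with negative sign.
W+ = 1 + 5.5 + 2.5 + 4 = 13
W- = 5.5 + 2.5 = 8
(Check: W+ + W- = 21 should equal n(n+1)/2 = 21.)
Step 4: Test statistic W = min(W+, W-) = 8.
Step 5: Ties in |d|, so use the tie-corrected normal approximation.
        E[W] = n(n+1)/4 = 6*7/4 = 10.5.
        Tie groups: |d|=3 (t=2), |d|=6 (t=2); sum(t^3 - t) = 12.
        Var[W] = n(n+1)(2n+1)/24 - sum(t^3-t)/48 = 546/24 - 12/48 = 22.5.
        z = (W - E[W]) / sqrt(Var[W]) = (8 - 10.5) / 4.7434 = -0.5270.
        Two-sided p = 2*Phi(z) = 0.598161.
Step 6: alpha = 0.05. fail to reject H0.

W+ = 13, W- = 8, W = min = 8, p = 0.598161, fail to reject H0.


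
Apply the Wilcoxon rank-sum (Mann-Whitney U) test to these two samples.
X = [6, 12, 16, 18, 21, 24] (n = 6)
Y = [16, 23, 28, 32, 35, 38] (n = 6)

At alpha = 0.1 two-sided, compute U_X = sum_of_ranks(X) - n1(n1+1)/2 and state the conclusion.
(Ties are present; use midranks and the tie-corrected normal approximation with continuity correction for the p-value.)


Step 1: Combine and sort all 12 observations; assign midranks.
sorted (value, group): (6,X), (12,X), (16,X), (16,Y), (18,X), (21,X), (23,Y), (24,X), (28,Y), (32,Y), (35,Y), (38,Y)
ranks: 6->1, 12->2, 16->3.5, 16->3.5, 18->5, 21->6, 23->7, 24->8, 28->9, 32->10, 35->11, 38->12
Step 2: Rank sum for X: R1 = 1 + 2 + 3.5 + 5 + 6 + 8 = 25.5.
Step 3: U_X = R1 - n1(n1+1)/2 = 25.5 - 6*7/2 = 25.5 - 21 = 4.5.
       U_Y = n1*n2 - U_X = 36 - 4.5 = 31.5.
Step 4: Ties are present, so use the tie-corrected normal approximation (with continuity correction) for the p-value.
Step 5: p-value = 0.037041; compare to alpha = 0.1. reject H0.

U_X = 4.5, p = 0.037041, reject H0 at alpha = 0.1.


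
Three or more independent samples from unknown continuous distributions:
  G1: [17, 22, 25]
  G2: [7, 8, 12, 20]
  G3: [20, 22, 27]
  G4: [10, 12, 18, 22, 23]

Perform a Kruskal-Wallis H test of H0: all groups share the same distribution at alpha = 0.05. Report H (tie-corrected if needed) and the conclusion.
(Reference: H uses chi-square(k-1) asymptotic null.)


Step 1: Combine all N = 15 observations and assign midranks.
sorted (value, group, rank): (7,G2,1), (8,G2,2), (10,G4,3), (12,G2,4.5), (12,G4,4.5), (17,G1,6), (18,G4,7), (20,G2,8.5), (20,G3,8.5), (22,G1,11), (22,G3,11), (22,G4,11), (23,G4,13), (25,G1,14), (27,G3,15)
Step 2: Sum ranks within each group.
R_1 = 31 (n_1 = 3)
R_2 = 16 (n_2 = 4)
R_3 = 34.5 (n_3 = 3)
R_4 = 38.5 (n_4 = 5)
Step 3: H = 12/(N(N+1)) * sum(R_i^2/n_i) - 3(N+1)
     = 12/(15*16) * (31^2/3 + 16^2/4 + 34.5^2/3 + 38.5^2/5) - 3*16
     = 0.050000 * 1077.53 - 48
     = 5.876667.
Step 4: Ties present; correction factor C = 1 - 36/(15^3 - 15) = 0.989286. Corrected H = 5.876667 / 0.989286 = 5.940313.
Step 5: Under H0, H ~ chi^2(3); p-value = 0.114551.
Step 6: alpha = 0.05. fail to reject H0.

H = 5.9403, df = 3, p = 0.114551, fail to reject H0.


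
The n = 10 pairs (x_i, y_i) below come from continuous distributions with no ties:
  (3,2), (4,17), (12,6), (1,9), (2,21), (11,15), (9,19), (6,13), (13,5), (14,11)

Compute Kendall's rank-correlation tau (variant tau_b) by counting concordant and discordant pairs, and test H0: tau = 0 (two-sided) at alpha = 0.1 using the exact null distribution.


Step 1: Enumerate the 45 unordered pairs (i,j) with i<j and classify each by sign(x_j-x_i) * sign(y_j-y_i).
  (1,2):dx=+1,dy=+15->C; (1,3):dx=+9,dy=+4->C; (1,4):dx=-2,dy=+7->D; (1,5):dx=-1,dy=+19->D
  (1,6):dx=+8,dy=+13->C; (1,7):dx=+6,dy=+17->C; (1,8):dx=+3,dy=+11->C; (1,9):dx=+10,dy=+3->C
  (1,10):dx=+11,dy=+9->C; (2,3):dx=+8,dy=-11->D; (2,4):dx=-3,dy=-8->C; (2,5):dx=-2,dy=+4->D
  (2,6):dx=+7,dy=-2->D; (2,7):dx=+5,dy=+2->C; (2,8):dx=+2,dy=-4->D; (2,9):dx=+9,dy=-12->D
  (2,10):dx=+10,dy=-6->D; (3,4):dx=-11,dy=+3->D; (3,5):dx=-10,dy=+15->D; (3,6):dx=-1,dy=+9->D
  (3,7):dx=-3,dy=+13->D; (3,8):dx=-6,dy=+7->D; (3,9):dx=+1,dy=-1->D; (3,10):dx=+2,dy=+5->C
  (4,5):dx=+1,dy=+12->C; (4,6):dx=+10,dy=+6->C; (4,7):dx=+8,dy=+10->C; (4,8):dx=+5,dy=+4->C
  (4,9):dx=+12,dy=-4->D; (4,10):dx=+13,dy=+2->C; (5,6):dx=+9,dy=-6->D; (5,7):dx=+7,dy=-2->D
  (5,8):dx=+4,dy=-8->D; (5,9):dx=+11,dy=-16->D; (5,10):dx=+12,dy=-10->D; (6,7):dx=-2,dy=+4->D
  (6,8):dx=-5,dy=-2->C; (6,9):dx=+2,dy=-10->D; (6,10):dx=+3,dy=-4->D; (7,8):dx=-3,dy=-6->C
  (7,9):dx=+4,dy=-14->D; (7,10):dx=+5,dy=-8->D; (8,9):dx=+7,dy=-8->D; (8,10):dx=+8,dy=-2->D
  (9,10):dx=+1,dy=+6->C
Step 2: C = 18, D = 27, total pairs = 45.
Step 3: tau = (C - D)/(n(n-1)/2) = (18 - 27)/45 = -0.200000.
Step 4: Exact two-sided p-value (enumerate n! = 3628800 permutations of y under H0): p = 0.484313.
Step 5: alpha = 0.1. fail to reject H0.

tau_b = -0.2000 (C=18, D=27), p = 0.484313, fail to reject H0.


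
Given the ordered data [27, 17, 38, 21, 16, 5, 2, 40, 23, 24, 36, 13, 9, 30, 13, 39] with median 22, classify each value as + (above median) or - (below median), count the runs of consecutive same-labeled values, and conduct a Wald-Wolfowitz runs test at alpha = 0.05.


Step 1: Compute median = 22; label A = above, B = below.
Labels in order: ABABBBBAAAABBABA  (n_A = 8, n_B = 8)
Step 2: Count runs R = 9.
Step 3: Under H0 (random ordering), E[R] = 2*n_A*n_B/(n_A+n_B) + 1 = 2*8*8/16 + 1 = 9.0000.
        Var[R] = 2*n_A*n_B*(2*n_A*n_B - n_A - n_B) / ((n_A+n_B)^2 * (n_A+n_B-1)) = 14336/3840 = 3.7333.
        SD[R] = 1.9322.
Step 4: R = E[R], so z = 0 with no continuity correction.
Step 5: Two-sided p-value via normal approximation = 2*(1 - Phi(|z|)) = 1.000000.
Step 6: alpha = 0.05. fail to reject H0.

R = 9, z = 0.0000, p = 1.000000, fail to reject H0.


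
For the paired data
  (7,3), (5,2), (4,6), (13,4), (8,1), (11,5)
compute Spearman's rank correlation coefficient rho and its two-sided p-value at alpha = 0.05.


Step 1: Rank x and y separately (midranks; no ties here).
rank(x): 7->3, 5->2, 4->1, 13->6, 8->4, 11->5
rank(y): 3->3, 2->2, 6->6, 4->4, 1->1, 5->5
Step 2: d_i = R_x(i) - R_y(i); compute d_i^2.
  (3-3)^2=0, (2-2)^2=0, (1-6)^2=25, (6-4)^2=4, (4-1)^2=9, (5-5)^2=0
sum(d^2) = 38.
Step 3: rho = 1 - 6*38 / (6*(6^2 - 1)) = 1 - 228/210 = -0.085714.
Step 4: Under H0, t = rho * sqrt((n-2)/(1-rho^2)) = -0.1721 ~ t(4).
Step 5: Two-sided p-value from the t-distribution with 4 df = 0.871743.
Step 6: alpha = 0.05. fail to reject H0.

rho = -0.0857, p = 0.871743, fail to reject H0 at alpha = 0.05.


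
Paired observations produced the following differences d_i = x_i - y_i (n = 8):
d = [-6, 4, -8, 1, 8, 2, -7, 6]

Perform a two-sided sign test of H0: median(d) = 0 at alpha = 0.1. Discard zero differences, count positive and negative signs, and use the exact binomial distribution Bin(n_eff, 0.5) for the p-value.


Step 1: Discard zero differences. Original n = 8; n_eff = number of nonzero differences = 8.
Nonzero differences (with sign): -6, +4, -8, +1, +8, +2, -7, +6
Step 2: Count signs: positive = 5, negative = 3.
Step 3: Under H0: P(positive) = 0.5, so the number of positives S ~ Bin(8, 0.5).
Step 4: Two-sided exact p-value = sum of Bin(8,0.5) probabilities at or below the observed probability = 0.726562.
Step 5: alpha = 0.1. fail to reject H0.

n_eff = 8, pos = 5, neg = 3, p = 0.726562, fail to reject H0.


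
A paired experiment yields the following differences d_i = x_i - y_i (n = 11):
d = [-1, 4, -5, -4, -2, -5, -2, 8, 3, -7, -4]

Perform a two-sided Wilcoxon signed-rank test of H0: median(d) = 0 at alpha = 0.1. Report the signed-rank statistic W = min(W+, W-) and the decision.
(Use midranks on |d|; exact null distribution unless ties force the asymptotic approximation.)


Step 1: Drop any zero differences (none here) and take |d_i|.
|d| = [1, 4, 5, 4, 2, 5, 2, 8, 3, 7, 4]
Step 2: Midrank |d_i| (ties get averaged ranks).
ranks: |1|->1, |4|->6, |5|->8.5, |4|->6, |2|->2.5, |5|->8.5, |2|->2.5, |8|->11, |3|->4, |7|->10, |4|->6
Step 3: Attach original signs; sum ranks with positive sign and with negative sign.
W+ = 6 + 11 + 4 = 21
W- = 1 + 8.5 + 6 + 2.5 + 8.5 + 2.5 + 10 + 6 = 45
(Check: W+ + W- = 66 should equal n(n+1)/2 = 66.)
Step 4: Test statistic W = min(W+, W-) = 21.
Step 5: Ties in |d|, so use the tie-corrected normal approximation.
        E[W] = n(n+1)/4 = 11*12/4 = 33.
        Tie groups: |d|=2 (t=2), |d|=4 (t=3), |d|=5 (t=2); sum(t^3 - t) = 36.
        Var[W] = n(n+1)(2n+1)/24 - sum(t^3-t)/48 = 3036/24 - 36/48 = 125.75.
        z = (W - E[W]) / sqrt(Var[W]) = (21 - 33) / 11.2138 = -1.0701.
        Two-sided p = 2*Phi(z) = 0.284571.
Step 6: alpha = 0.1. fail to reject H0.

W+ = 21, W- = 45, W = min = 21, p = 0.284571, fail to reject H0.


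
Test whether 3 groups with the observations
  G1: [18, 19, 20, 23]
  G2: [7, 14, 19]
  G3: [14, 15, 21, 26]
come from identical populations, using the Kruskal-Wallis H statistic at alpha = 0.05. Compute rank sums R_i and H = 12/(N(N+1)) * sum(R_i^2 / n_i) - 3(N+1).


Step 1: Combine all N = 11 observations and assign midranks.
sorted (value, group, rank): (7,G2,1), (14,G2,2.5), (14,G3,2.5), (15,G3,4), (18,G1,5), (19,G1,6.5), (19,G2,6.5), (20,G1,8), (21,G3,9), (23,G1,10), (26,G3,11)
Step 2: Sum ranks within each group.
R_1 = 29.5 (n_1 = 4)
R_2 = 10 (n_2 = 3)
R_3 = 26.5 (n_3 = 4)
Step 3: H = 12/(N(N+1)) * sum(R_i^2/n_i) - 3(N+1)
     = 12/(11*12) * (29.5^2/4 + 10^2/3 + 26.5^2/4) - 3*12
     = 0.090909 * 426.458 - 36
     = 2.768939.
Step 4: Ties present; correction factor C = 1 - 12/(11^3 - 11) = 0.990909. Corrected H = 2.768939 / 0.990909 = 2.794343.
Step 5: Under H0, H ~ chi^2(2); p-value = 0.247296.
Step 6: alpha = 0.05. fail to reject H0.

H = 2.7943, df = 2, p = 0.247296, fail to reject H0.


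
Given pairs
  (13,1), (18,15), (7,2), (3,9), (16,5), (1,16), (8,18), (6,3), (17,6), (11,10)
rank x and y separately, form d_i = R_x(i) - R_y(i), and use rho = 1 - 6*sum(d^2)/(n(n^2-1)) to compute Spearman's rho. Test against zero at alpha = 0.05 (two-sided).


Step 1: Rank x and y separately (midranks; no ties here).
rank(x): 13->7, 18->10, 7->4, 3->2, 16->8, 1->1, 8->5, 6->3, 17->9, 11->6
rank(y): 1->1, 15->8, 2->2, 9->6, 5->4, 16->9, 18->10, 3->3, 6->5, 10->7
Step 2: d_i = R_x(i) - R_y(i); compute d_i^2.
  (7-1)^2=36, (10-8)^2=4, (4-2)^2=4, (2-6)^2=16, (8-4)^2=16, (1-9)^2=64, (5-10)^2=25, (3-3)^2=0, (9-5)^2=16, (6-7)^2=1
sum(d^2) = 182.
Step 3: rho = 1 - 6*182 / (10*(10^2 - 1)) = 1 - 1092/990 = -0.103030.
Step 4: Under H0, t = rho * sqrt((n-2)/(1-rho^2)) = -0.2930 ~ t(8).
Step 5: Two-sided p-value from the t-distribution with 8 df = 0.776998.
Step 6: alpha = 0.05. fail to reject H0.

rho = -0.1030, p = 0.776998, fail to reject H0 at alpha = 0.05.


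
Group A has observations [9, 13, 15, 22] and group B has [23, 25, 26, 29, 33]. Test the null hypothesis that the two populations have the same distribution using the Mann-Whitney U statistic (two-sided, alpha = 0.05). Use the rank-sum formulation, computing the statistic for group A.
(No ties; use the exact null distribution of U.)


Step 1: Combine and sort all 9 observations; assign midranks.
sorted (value, group): (9,X), (13,X), (15,X), (22,X), (23,Y), (25,Y), (26,Y), (29,Y), (33,Y)
ranks: 9->1, 13->2, 15->3, 22->4, 23->5, 25->6, 26->7, 29->8, 33->9
Step 2: Rank sum for X: R1 = 1 + 2 + 3 + 4 = 10.
Step 3: U_X = R1 - n1(n1+1)/2 = 10 - 4*5/2 = 10 - 10 = 0.
       U_Y = n1*n2 - U_X = 20 - 0 = 20.
Step 4: No ties, so the exact null distribution of U (based on enumerating the C(9,4) = 126 equally likely rank assignments) gives the two-sided p-value.
Step 5: p-value = 0.015873; compare to alpha = 0.05. reject H0.

U_X = 0, p = 0.015873, reject H0 at alpha = 0.05.


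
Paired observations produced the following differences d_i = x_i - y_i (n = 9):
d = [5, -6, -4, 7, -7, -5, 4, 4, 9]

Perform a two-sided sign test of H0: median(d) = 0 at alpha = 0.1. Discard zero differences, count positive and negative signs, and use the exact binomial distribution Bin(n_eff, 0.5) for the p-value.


Step 1: Discard zero differences. Original n = 9; n_eff = number of nonzero differences = 9.
Nonzero differences (with sign): +5, -6, -4, +7, -7, -5, +4, +4, +9
Step 2: Count signs: positive = 5, negative = 4.
Step 3: Under H0: P(positive) = 0.5, so the number of positives S ~ Bin(9, 0.5).
Step 4: Two-sided exact p-value = sum of Bin(9,0.5) probabilities at or below the observed probability = 1.000000.
Step 5: alpha = 0.1. fail to reject H0.

n_eff = 9, pos = 5, neg = 4, p = 1.000000, fail to reject H0.


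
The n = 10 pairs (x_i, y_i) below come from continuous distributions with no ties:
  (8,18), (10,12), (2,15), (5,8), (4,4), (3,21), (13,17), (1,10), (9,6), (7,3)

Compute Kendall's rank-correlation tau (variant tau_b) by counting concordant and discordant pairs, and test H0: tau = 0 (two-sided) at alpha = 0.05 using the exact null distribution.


Step 1: Enumerate the 45 unordered pairs (i,j) with i<j and classify each by sign(x_j-x_i) * sign(y_j-y_i).
  (1,2):dx=+2,dy=-6->D; (1,3):dx=-6,dy=-3->C; (1,4):dx=-3,dy=-10->C; (1,5):dx=-4,dy=-14->C
  (1,6):dx=-5,dy=+3->D; (1,7):dx=+5,dy=-1->D; (1,8):dx=-7,dy=-8->C; (1,9):dx=+1,dy=-12->D
  (1,10):dx=-1,dy=-15->C; (2,3):dx=-8,dy=+3->D; (2,4):dx=-5,dy=-4->C; (2,5):dx=-6,dy=-8->C
  (2,6):dx=-7,dy=+9->D; (2,7):dx=+3,dy=+5->C; (2,8):dx=-9,dy=-2->C; (2,9):dx=-1,dy=-6->C
  (2,10):dx=-3,dy=-9->C; (3,4):dx=+3,dy=-7->D; (3,5):dx=+2,dy=-11->D; (3,6):dx=+1,dy=+6->C
  (3,7):dx=+11,dy=+2->C; (3,8):dx=-1,dy=-5->C; (3,9):dx=+7,dy=-9->D; (3,10):dx=+5,dy=-12->D
  (4,5):dx=-1,dy=-4->C; (4,6):dx=-2,dy=+13->D; (4,7):dx=+8,dy=+9->C; (4,8):dx=-4,dy=+2->D
  (4,9):dx=+4,dy=-2->D; (4,10):dx=+2,dy=-5->D; (5,6):dx=-1,dy=+17->D; (5,7):dx=+9,dy=+13->C
  (5,8):dx=-3,dy=+6->D; (5,9):dx=+5,dy=+2->C; (5,10):dx=+3,dy=-1->D; (6,7):dx=+10,dy=-4->D
  (6,8):dx=-2,dy=-11->C; (6,9):dx=+6,dy=-15->D; (6,10):dx=+4,dy=-18->D; (7,8):dx=-12,dy=-7->C
  (7,9):dx=-4,dy=-11->C; (7,10):dx=-6,dy=-14->C; (8,9):dx=+8,dy=-4->D; (8,10):dx=+6,dy=-7->D
  (9,10):dx=-2,dy=-3->C
Step 2: C = 23, D = 22, total pairs = 45.
Step 3: tau = (C - D)/(n(n-1)/2) = (23 - 22)/45 = 0.022222.
Step 4: Exact two-sided p-value (enumerate n! = 3628800 permutations of y under H0): p = 1.000000.
Step 5: alpha = 0.05. fail to reject H0.

tau_b = 0.0222 (C=23, D=22), p = 1.000000, fail to reject H0.


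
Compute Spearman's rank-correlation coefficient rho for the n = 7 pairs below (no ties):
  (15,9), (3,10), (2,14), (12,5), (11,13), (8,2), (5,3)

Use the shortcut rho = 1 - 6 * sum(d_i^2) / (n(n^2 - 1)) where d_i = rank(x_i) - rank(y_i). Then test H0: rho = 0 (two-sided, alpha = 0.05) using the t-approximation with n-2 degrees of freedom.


Step 1: Rank x and y separately (midranks; no ties here).
rank(x): 15->7, 3->2, 2->1, 12->6, 11->5, 8->4, 5->3
rank(y): 9->4, 10->5, 14->7, 5->3, 13->6, 2->1, 3->2
Step 2: d_i = R_x(i) - R_y(i); compute d_i^2.
  (7-4)^2=9, (2-5)^2=9, (1-7)^2=36, (6-3)^2=9, (5-6)^2=1, (4-1)^2=9, (3-2)^2=1
sum(d^2) = 74.
Step 3: rho = 1 - 6*74 / (7*(7^2 - 1)) = 1 - 444/336 = -0.321429.
Step 4: Under H0, t = rho * sqrt((n-2)/(1-rho^2)) = -0.7590 ~ t(5).
Step 5: Two-sided p-value from the t-distribution with 5 df = 0.482072.
Step 6: alpha = 0.05. fail to reject H0.

rho = -0.3214, p = 0.482072, fail to reject H0 at alpha = 0.05.


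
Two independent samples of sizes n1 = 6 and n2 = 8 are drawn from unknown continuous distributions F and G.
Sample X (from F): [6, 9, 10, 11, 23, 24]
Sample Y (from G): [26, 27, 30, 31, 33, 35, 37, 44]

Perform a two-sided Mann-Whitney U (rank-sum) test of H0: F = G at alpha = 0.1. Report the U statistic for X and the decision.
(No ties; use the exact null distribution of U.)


Step 1: Combine and sort all 14 observations; assign midranks.
sorted (value, group): (6,X), (9,X), (10,X), (11,X), (23,X), (24,X), (26,Y), (27,Y), (30,Y), (31,Y), (33,Y), (35,Y), (37,Y), (44,Y)
ranks: 6->1, 9->2, 10->3, 11->4, 23->5, 24->6, 26->7, 27->8, 30->9, 31->10, 33->11, 35->12, 37->13, 44->14
Step 2: Rank sum for X: R1 = 1 + 2 + 3 + 4 + 5 + 6 = 21.
Step 3: U_X = R1 - n1(n1+1)/2 = 21 - 6*7/2 = 21 - 21 = 0.
       U_Y = n1*n2 - U_X = 48 - 0 = 48.
Step 4: No ties, so the exact null distribution of U (based on enumerating the C(14,6) = 3003 equally likely rank assignments) gives the two-sided p-value.
Step 5: p-value = 0.000666; compare to alpha = 0.1. reject H0.

U_X = 0, p = 0.000666, reject H0 at alpha = 0.1.


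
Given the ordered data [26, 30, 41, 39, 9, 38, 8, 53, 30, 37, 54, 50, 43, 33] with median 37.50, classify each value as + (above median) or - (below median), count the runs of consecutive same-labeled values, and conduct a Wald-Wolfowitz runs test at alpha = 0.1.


Step 1: Compute median = 37.50; label A = above, B = below.
Labels in order: BBAABABABBAAAB  (n_A = 7, n_B = 7)
Step 2: Count runs R = 9.
Step 3: Under H0 (random ordering), E[R] = 2*n_A*n_B/(n_A+n_B) + 1 = 2*7*7/14 + 1 = 8.0000.
        Var[R] = 2*n_A*n_B*(2*n_A*n_B - n_A - n_B) / ((n_A+n_B)^2 * (n_A+n_B-1)) = 8232/2548 = 3.2308.
        SD[R] = 1.7974.
Step 4: Continuity-corrected z = (R - 0.5 - E[R]) / SD[R] = (9 - 0.5 - 8.0000) / 1.7974 = 0.2782.
Step 5: Two-sided p-value via normal approximation = 2*(1 - Phi(|z|)) = 0.780879.
Step 6: alpha = 0.1. fail to reject H0.

R = 9, z = 0.2782, p = 0.780879, fail to reject H0.


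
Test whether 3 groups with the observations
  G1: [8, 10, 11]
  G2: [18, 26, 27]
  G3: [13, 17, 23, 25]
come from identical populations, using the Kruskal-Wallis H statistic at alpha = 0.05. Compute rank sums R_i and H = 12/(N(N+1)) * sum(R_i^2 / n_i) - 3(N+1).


Step 1: Combine all N = 10 observations and assign midranks.
sorted (value, group, rank): (8,G1,1), (10,G1,2), (11,G1,3), (13,G3,4), (17,G3,5), (18,G2,6), (23,G3,7), (25,G3,8), (26,G2,9), (27,G2,10)
Step 2: Sum ranks within each group.
R_1 = 6 (n_1 = 3)
R_2 = 25 (n_2 = 3)
R_3 = 24 (n_3 = 4)
Step 3: H = 12/(N(N+1)) * sum(R_i^2/n_i) - 3(N+1)
     = 12/(10*11) * (6^2/3 + 25^2/3 + 24^2/4) - 3*11
     = 0.109091 * 364.333 - 33
     = 6.745455.
Step 4: No ties, so H is used without correction.
Step 5: Under H0, H ~ chi^2(2); p-value = 0.034296.
Step 6: alpha = 0.05. reject H0.

H = 6.7455, df = 2, p = 0.034296, reject H0.


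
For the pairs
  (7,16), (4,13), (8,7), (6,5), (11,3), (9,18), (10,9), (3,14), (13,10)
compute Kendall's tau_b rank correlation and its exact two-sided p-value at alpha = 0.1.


Step 1: Enumerate the 36 unordered pairs (i,j) with i<j and classify each by sign(x_j-x_i) * sign(y_j-y_i).
  (1,2):dx=-3,dy=-3->C; (1,3):dx=+1,dy=-9->D; (1,4):dx=-1,dy=-11->C; (1,5):dx=+4,dy=-13->D
  (1,6):dx=+2,dy=+2->C; (1,7):dx=+3,dy=-7->D; (1,8):dx=-4,dy=-2->C; (1,9):dx=+6,dy=-6->D
  (2,3):dx=+4,dy=-6->D; (2,4):dx=+2,dy=-8->D; (2,5):dx=+7,dy=-10->D; (2,6):dx=+5,dy=+5->C
  (2,7):dx=+6,dy=-4->D; (2,8):dx=-1,dy=+1->D; (2,9):dx=+9,dy=-3->D; (3,4):dx=-2,dy=-2->C
  (3,5):dx=+3,dy=-4->D; (3,6):dx=+1,dy=+11->C; (3,7):dx=+2,dy=+2->C; (3,8):dx=-5,dy=+7->D
  (3,9):dx=+5,dy=+3->C; (4,5):dx=+5,dy=-2->D; (4,6):dx=+3,dy=+13->C; (4,7):dx=+4,dy=+4->C
  (4,8):dx=-3,dy=+9->D; (4,9):dx=+7,dy=+5->C; (5,6):dx=-2,dy=+15->D; (5,7):dx=-1,dy=+6->D
  (5,8):dx=-8,dy=+11->D; (5,9):dx=+2,dy=+7->C; (6,7):dx=+1,dy=-9->D; (6,8):dx=-6,dy=-4->C
  (6,9):dx=+4,dy=-8->D; (7,8):dx=-7,dy=+5->D; (7,9):dx=+3,dy=+1->C; (8,9):dx=+10,dy=-4->D
Step 2: C = 15, D = 21, total pairs = 36.
Step 3: tau = (C - D)/(n(n-1)/2) = (15 - 21)/36 = -0.166667.
Step 4: Exact two-sided p-value (enumerate n! = 362880 permutations of y under H0): p = 0.612202.
Step 5: alpha = 0.1. fail to reject H0.

tau_b = -0.1667 (C=15, D=21), p = 0.612202, fail to reject H0.


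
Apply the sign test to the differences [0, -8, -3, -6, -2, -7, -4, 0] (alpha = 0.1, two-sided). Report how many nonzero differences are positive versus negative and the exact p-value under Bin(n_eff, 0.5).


Step 1: Discard zero differences. Original n = 8; n_eff = number of nonzero differences = 6.
Nonzero differences (with sign): -8, -3, -6, -2, -7, -4
Step 2: Count signs: positive = 0, negative = 6.
Step 3: Under H0: P(positive) = 0.5, so the number of positives S ~ Bin(6, 0.5).
Step 4: Two-sided exact p-value = sum of Bin(6,0.5) probabilities at or below the observed probability = 0.031250.
Step 5: alpha = 0.1. reject H0.

n_eff = 6, pos = 0, neg = 6, p = 0.031250, reject H0.


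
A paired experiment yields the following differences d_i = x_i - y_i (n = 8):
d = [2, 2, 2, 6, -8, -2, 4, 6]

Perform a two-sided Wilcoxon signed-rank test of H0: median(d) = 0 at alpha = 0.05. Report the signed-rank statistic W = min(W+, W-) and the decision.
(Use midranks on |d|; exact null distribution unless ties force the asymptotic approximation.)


Step 1: Drop any zero differences (none here) and take |d_i|.
|d| = [2, 2, 2, 6, 8, 2, 4, 6]
Step 2: Midrank |d_i| (ties get averaged ranks).
ranks: |2|->2.5, |2|->2.5, |2|->2.5, |6|->6.5, |8|->8, |2|->2.5, |4|->5, |6|->6.5
Step 3: Attach original signs; sum ranks with positive sign and with negative sign.
W+ = 2.5 + 2.5 + 2.5 + 6.5 + 5 + 6.5 = 25.5
W- = 8 + 2.5 = 10.5
(Check: W+ + W- = 36 should equal n(n+1)/2 = 36.)
Step 4: Test statistic W = min(W+, W-) = 10.5.
Step 5: Ties in |d|, so use the tie-corrected normal approximation.
        E[W] = n(n+1)/4 = 8*9/4 = 18.
        Tie groups: |d|=2 (t=4), |d|=6 (t=2); sum(t^3 - t) = 66.
        Var[W] = n(n+1)(2n+1)/24 - sum(t^3-t)/48 = 1224/24 - 66/48 = 49.625.
        z = (W - E[W]) / sqrt(Var[W]) = (10.5 - 18) / 7.0445 = -1.0647.
        Two-sided p = 2*Phi(z) = 0.287030.
Step 6: alpha = 0.05. fail to reject H0.

W+ = 25.5, W- = 10.5, W = min = 10.5, p = 0.287030, fail to reject H0.


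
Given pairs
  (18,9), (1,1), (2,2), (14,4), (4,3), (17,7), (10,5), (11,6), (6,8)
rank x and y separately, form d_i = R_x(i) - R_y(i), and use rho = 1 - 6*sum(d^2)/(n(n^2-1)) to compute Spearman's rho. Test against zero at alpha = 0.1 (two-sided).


Step 1: Rank x and y separately (midranks; no ties here).
rank(x): 18->9, 1->1, 2->2, 14->7, 4->3, 17->8, 10->5, 11->6, 6->4
rank(y): 9->9, 1->1, 2->2, 4->4, 3->3, 7->7, 5->5, 6->6, 8->8
Step 2: d_i = R_x(i) - R_y(i); compute d_i^2.
  (9-9)^2=0, (1-1)^2=0, (2-2)^2=0, (7-4)^2=9, (3-3)^2=0, (8-7)^2=1, (5-5)^2=0, (6-6)^2=0, (4-8)^2=16
sum(d^2) = 26.
Step 3: rho = 1 - 6*26 / (9*(9^2 - 1)) = 1 - 156/720 = 0.783333.
Step 4: Under H0, t = rho * sqrt((n-2)/(1-rho^2)) = 3.3341 ~ t(7).
Step 5: Two-sided p-value from the t-distribution with 7 df = 0.012520.
Step 6: alpha = 0.1. reject H0.

rho = 0.7833, p = 0.012520, reject H0 at alpha = 0.1.


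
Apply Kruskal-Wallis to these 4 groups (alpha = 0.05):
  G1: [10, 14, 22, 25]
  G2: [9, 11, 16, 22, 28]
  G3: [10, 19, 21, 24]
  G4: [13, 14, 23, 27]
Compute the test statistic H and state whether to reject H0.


Step 1: Combine all N = 17 observations and assign midranks.
sorted (value, group, rank): (9,G2,1), (10,G1,2.5), (10,G3,2.5), (11,G2,4), (13,G4,5), (14,G1,6.5), (14,G4,6.5), (16,G2,8), (19,G3,9), (21,G3,10), (22,G1,11.5), (22,G2,11.5), (23,G4,13), (24,G3,14), (25,G1,15), (27,G4,16), (28,G2,17)
Step 2: Sum ranks within each group.
R_1 = 35.5 (n_1 = 4)
R_2 = 41.5 (n_2 = 5)
R_3 = 35.5 (n_3 = 4)
R_4 = 40.5 (n_4 = 4)
Step 3: H = 12/(N(N+1)) * sum(R_i^2/n_i) - 3(N+1)
     = 12/(17*18) * (35.5^2/4 + 41.5^2/5 + 35.5^2/4 + 40.5^2/4) - 3*18
     = 0.039216 * 1384.64 - 54
     = 0.299510.
Step 4: Ties present; correction factor C = 1 - 18/(17^3 - 17) = 0.996324. Corrected H = 0.299510 / 0.996324 = 0.300615.
Step 5: Under H0, H ~ chi^2(3); p-value = 0.959913.
Step 6: alpha = 0.05. fail to reject H0.

H = 0.3006, df = 3, p = 0.959913, fail to reject H0.


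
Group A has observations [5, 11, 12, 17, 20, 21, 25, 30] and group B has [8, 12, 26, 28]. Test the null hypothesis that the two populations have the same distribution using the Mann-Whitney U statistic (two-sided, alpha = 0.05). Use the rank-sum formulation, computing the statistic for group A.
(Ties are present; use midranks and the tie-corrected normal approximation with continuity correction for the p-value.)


Step 1: Combine and sort all 12 observations; assign midranks.
sorted (value, group): (5,X), (8,Y), (11,X), (12,X), (12,Y), (17,X), (20,X), (21,X), (25,X), (26,Y), (28,Y), (30,X)
ranks: 5->1, 8->2, 11->3, 12->4.5, 12->4.5, 17->6, 20->7, 21->8, 25->9, 26->10, 28->11, 30->12
Step 2: Rank sum for X: R1 = 1 + 3 + 4.5 + 6 + 7 + 8 + 9 + 12 = 50.5.
Step 3: U_X = R1 - n1(n1+1)/2 = 50.5 - 8*9/2 = 50.5 - 36 = 14.5.
       U_Y = n1*n2 - U_X = 32 - 14.5 = 17.5.
Step 4: Ties are present, so use the tie-corrected normal approximation (with continuity correction) for the p-value.
Step 5: p-value = 0.864901; compare to alpha = 0.05. fail to reject H0.

U_X = 14.5, p = 0.864901, fail to reject H0 at alpha = 0.05.


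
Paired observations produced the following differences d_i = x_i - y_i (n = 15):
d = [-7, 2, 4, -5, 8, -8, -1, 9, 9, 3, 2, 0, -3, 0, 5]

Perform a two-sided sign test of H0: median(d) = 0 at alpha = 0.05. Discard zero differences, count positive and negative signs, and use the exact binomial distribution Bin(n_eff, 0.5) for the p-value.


Step 1: Discard zero differences. Original n = 15; n_eff = number of nonzero differences = 13.
Nonzero differences (with sign): -7, +2, +4, -5, +8, -8, -1, +9, +9, +3, +2, -3, +5
Step 2: Count signs: positive = 8, negative = 5.
Step 3: Under H0: P(positive) = 0.5, so the number of positives S ~ Bin(13, 0.5).
Step 4: Two-sided exact p-value = sum of Bin(13,0.5) probabilities at or below the observed probability = 0.581055.
Step 5: alpha = 0.05. fail to reject H0.

n_eff = 13, pos = 8, neg = 5, p = 0.581055, fail to reject H0.


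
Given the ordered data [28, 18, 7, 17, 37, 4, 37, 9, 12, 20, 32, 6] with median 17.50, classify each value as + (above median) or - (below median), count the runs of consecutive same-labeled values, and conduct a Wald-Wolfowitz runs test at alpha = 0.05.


Step 1: Compute median = 17.50; label A = above, B = below.
Labels in order: AABBABABBAAB  (n_A = 6, n_B = 6)
Step 2: Count runs R = 8.
Step 3: Under H0 (random ordering), E[R] = 2*n_A*n_B/(n_A+n_B) + 1 = 2*6*6/12 + 1 = 7.0000.
        Var[R] = 2*n_A*n_B*(2*n_A*n_B - n_A - n_B) / ((n_A+n_B)^2 * (n_A+n_B-1)) = 4320/1584 = 2.7273.
        SD[R] = 1.6514.
Step 4: Continuity-corrected z = (R - 0.5 - E[R]) / SD[R] = (8 - 0.5 - 7.0000) / 1.6514 = 0.3028.
Step 5: Two-sided p-value via normal approximation = 2*(1 - Phi(|z|)) = 0.762069.
Step 6: alpha = 0.05. fail to reject H0.

R = 8, z = 0.3028, p = 0.762069, fail to reject H0.


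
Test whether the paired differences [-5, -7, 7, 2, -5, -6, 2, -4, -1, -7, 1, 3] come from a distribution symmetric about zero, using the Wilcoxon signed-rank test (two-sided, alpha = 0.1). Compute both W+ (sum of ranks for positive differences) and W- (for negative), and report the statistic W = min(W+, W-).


Step 1: Drop any zero differences (none here) and take |d_i|.
|d| = [5, 7, 7, 2, 5, 6, 2, 4, 1, 7, 1, 3]
Step 2: Midrank |d_i| (ties get averaged ranks).
ranks: |5|->7.5, |7|->11, |7|->11, |2|->3.5, |5|->7.5, |6|->9, |2|->3.5, |4|->6, |1|->1.5, |7|->11, |1|->1.5, |3|->5
Step 3: Attach original signs; sum ranks with positive sign and with negative sign.
W+ = 11 + 3.5 + 3.5 + 1.5 + 5 = 24.5
W- = 7.5 + 11 + 7.5 + 9 + 6 + 1.5 + 11 = 53.5
(Check: W+ + W- = 78 should equal n(n+1)/2 = 78.)
Step 4: Test statistic W = min(W+, W-) = 24.5.
Step 5: Ties in |d|, so use the tie-corrected normal approximation.
        E[W] = n(n+1)/4 = 12*13/4 = 39.
        Tie groups: |d|=1 (t=2), |d|=2 (t=2), |d|=5 (t=2), |d|=7 (t=3); sum(t^3 - t) = 42.
        Var[W] = n(n+1)(2n+1)/24 - sum(t^3-t)/48 = 3900/24 - 42/48 = 161.625.
        z = (W - E[W]) / sqrt(Var[W]) = (24.5 - 39) / 12.7132 = -1.1405.
        Two-sided p = 2*Phi(z) = 0.254058.
Step 6: alpha = 0.1. fail to reject H0.

W+ = 24.5, W- = 53.5, W = min = 24.5, p = 0.254058, fail to reject H0.


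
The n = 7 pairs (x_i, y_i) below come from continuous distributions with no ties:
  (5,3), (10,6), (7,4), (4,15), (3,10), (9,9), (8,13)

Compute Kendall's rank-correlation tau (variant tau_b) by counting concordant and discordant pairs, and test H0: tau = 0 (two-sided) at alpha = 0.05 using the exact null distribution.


Step 1: Enumerate the 21 unordered pairs (i,j) with i<j and classify each by sign(x_j-x_i) * sign(y_j-y_i).
  (1,2):dx=+5,dy=+3->C; (1,3):dx=+2,dy=+1->C; (1,4):dx=-1,dy=+12->D; (1,5):dx=-2,dy=+7->D
  (1,6):dx=+4,dy=+6->C; (1,7):dx=+3,dy=+10->C; (2,3):dx=-3,dy=-2->C; (2,4):dx=-6,dy=+9->D
  (2,5):dx=-7,dy=+4->D; (2,6):dx=-1,dy=+3->D; (2,7):dx=-2,dy=+7->D; (3,4):dx=-3,dy=+11->D
  (3,5):dx=-4,dy=+6->D; (3,6):dx=+2,dy=+5->C; (3,7):dx=+1,dy=+9->C; (4,5):dx=-1,dy=-5->C
  (4,6):dx=+5,dy=-6->D; (4,7):dx=+4,dy=-2->D; (5,6):dx=+6,dy=-1->D; (5,7):dx=+5,dy=+3->C
  (6,7):dx=-1,dy=+4->D
Step 2: C = 9, D = 12, total pairs = 21.
Step 3: tau = (C - D)/(n(n-1)/2) = (9 - 12)/21 = -0.142857.
Step 4: Exact two-sided p-value (enumerate n! = 5040 permutations of y under H0): p = 0.772619.
Step 5: alpha = 0.05. fail to reject H0.

tau_b = -0.1429 (C=9, D=12), p = 0.772619, fail to reject H0.


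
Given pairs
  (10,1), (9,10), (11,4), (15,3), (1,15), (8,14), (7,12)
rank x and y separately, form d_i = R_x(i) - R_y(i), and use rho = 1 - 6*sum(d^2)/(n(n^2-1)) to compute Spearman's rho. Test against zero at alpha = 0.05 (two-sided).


Step 1: Rank x and y separately (midranks; no ties here).
rank(x): 10->5, 9->4, 11->6, 15->7, 1->1, 8->3, 7->2
rank(y): 1->1, 10->4, 4->3, 3->2, 15->7, 14->6, 12->5
Step 2: d_i = R_x(i) - R_y(i); compute d_i^2.
  (5-1)^2=16, (4-4)^2=0, (6-3)^2=9, (7-2)^2=25, (1-7)^2=36, (3-6)^2=9, (2-5)^2=9
sum(d^2) = 104.
Step 3: rho = 1 - 6*104 / (7*(7^2 - 1)) = 1 - 624/336 = -0.857143.
Step 4: Under H0, t = rho * sqrt((n-2)/(1-rho^2)) = -3.7210 ~ t(5).
Step 5: Two-sided p-value from the t-distribution with 5 df = 0.013697.
Step 6: alpha = 0.05. reject H0.

rho = -0.8571, p = 0.013697, reject H0 at alpha = 0.05.


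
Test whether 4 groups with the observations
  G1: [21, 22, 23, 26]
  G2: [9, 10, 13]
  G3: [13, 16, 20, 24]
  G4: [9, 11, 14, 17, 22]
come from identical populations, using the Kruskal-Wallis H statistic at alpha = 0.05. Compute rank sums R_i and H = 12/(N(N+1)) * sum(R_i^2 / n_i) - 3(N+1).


Step 1: Combine all N = 16 observations and assign midranks.
sorted (value, group, rank): (9,G2,1.5), (9,G4,1.5), (10,G2,3), (11,G4,4), (13,G2,5.5), (13,G3,5.5), (14,G4,7), (16,G3,8), (17,G4,9), (20,G3,10), (21,G1,11), (22,G1,12.5), (22,G4,12.5), (23,G1,14), (24,G3,15), (26,G1,16)
Step 2: Sum ranks within each group.
R_1 = 53.5 (n_1 = 4)
R_2 = 10 (n_2 = 3)
R_3 = 38.5 (n_3 = 4)
R_4 = 34 (n_4 = 5)
Step 3: H = 12/(N(N+1)) * sum(R_i^2/n_i) - 3(N+1)
     = 12/(16*17) * (53.5^2/4 + 10^2/3 + 38.5^2/4 + 34^2/5) - 3*17
     = 0.044118 * 1350.66 - 51
     = 8.587868.
Step 4: Ties present; correction factor C = 1 - 18/(16^3 - 16) = 0.995588. Corrected H = 8.587868 / 0.995588 = 8.625923.
Step 5: Under H0, H ~ chi^2(3); p-value = 0.034701.
Step 6: alpha = 0.05. reject H0.

H = 8.6259, df = 3, p = 0.034701, reject H0.


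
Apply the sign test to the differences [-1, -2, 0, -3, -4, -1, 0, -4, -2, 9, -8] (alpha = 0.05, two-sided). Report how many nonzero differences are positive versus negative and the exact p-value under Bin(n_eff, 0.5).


Step 1: Discard zero differences. Original n = 11; n_eff = number of nonzero differences = 9.
Nonzero differences (with sign): -1, -2, -3, -4, -1, -4, -2, +9, -8
Step 2: Count signs: positive = 1, negative = 8.
Step 3: Under H0: P(positive) = 0.5, so the number of positives S ~ Bin(9, 0.5).
Step 4: Two-sided exact p-value = sum of Bin(9,0.5) probabilities at or below the observed probability = 0.039062.
Step 5: alpha = 0.05. reject H0.

n_eff = 9, pos = 1, neg = 8, p = 0.039062, reject H0.


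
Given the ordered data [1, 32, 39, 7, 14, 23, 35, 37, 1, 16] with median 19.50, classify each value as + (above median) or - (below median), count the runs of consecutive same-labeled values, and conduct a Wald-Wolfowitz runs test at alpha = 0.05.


Step 1: Compute median = 19.50; label A = above, B = below.
Labels in order: BAABBAAABB  (n_A = 5, n_B = 5)
Step 2: Count runs R = 5.
Step 3: Under H0 (random ordering), E[R] = 2*n_A*n_B/(n_A+n_B) + 1 = 2*5*5/10 + 1 = 6.0000.
        Var[R] = 2*n_A*n_B*(2*n_A*n_B - n_A - n_B) / ((n_A+n_B)^2 * (n_A+n_B-1)) = 2000/900 = 2.2222.
        SD[R] = 1.4907.
Step 4: Continuity-corrected z = (R + 0.5 - E[R]) / SD[R] = (5 + 0.5 - 6.0000) / 1.4907 = -0.3354.
Step 5: Two-sided p-value via normal approximation = 2*(1 - Phi(|z|)) = 0.737316.
Step 6: alpha = 0.05. fail to reject H0.

R = 5, z = -0.3354, p = 0.737316, fail to reject H0.


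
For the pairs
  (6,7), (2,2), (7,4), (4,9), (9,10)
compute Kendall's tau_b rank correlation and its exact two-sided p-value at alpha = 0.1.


Step 1: Enumerate the 10 unordered pairs (i,j) with i<j and classify each by sign(x_j-x_i) * sign(y_j-y_i).
  (1,2):dx=-4,dy=-5->C; (1,3):dx=+1,dy=-3->D; (1,4):dx=-2,dy=+2->D; (1,5):dx=+3,dy=+3->C
  (2,3):dx=+5,dy=+2->C; (2,4):dx=+2,dy=+7->C; (2,5):dx=+7,dy=+8->C; (3,4):dx=-3,dy=+5->D
  (3,5):dx=+2,dy=+6->C; (4,5):dx=+5,dy=+1->C
Step 2: C = 7, D = 3, total pairs = 10.
Step 3: tau = (C - D)/(n(n-1)/2) = (7 - 3)/10 = 0.400000.
Step 4: Exact two-sided p-value (enumerate n! = 120 permutations of y under H0): p = 0.483333.
Step 5: alpha = 0.1. fail to reject H0.

tau_b = 0.4000 (C=7, D=3), p = 0.483333, fail to reject H0.


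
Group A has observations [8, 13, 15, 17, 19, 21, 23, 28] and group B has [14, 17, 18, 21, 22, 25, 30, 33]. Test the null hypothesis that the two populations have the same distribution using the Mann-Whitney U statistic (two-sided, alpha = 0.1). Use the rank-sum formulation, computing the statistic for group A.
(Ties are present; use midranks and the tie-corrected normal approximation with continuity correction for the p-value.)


Step 1: Combine and sort all 16 observations; assign midranks.
sorted (value, group): (8,X), (13,X), (14,Y), (15,X), (17,X), (17,Y), (18,Y), (19,X), (21,X), (21,Y), (22,Y), (23,X), (25,Y), (28,X), (30,Y), (33,Y)
ranks: 8->1, 13->2, 14->3, 15->4, 17->5.5, 17->5.5, 18->7, 19->8, 21->9.5, 21->9.5, 22->11, 23->12, 25->13, 28->14, 30->15, 33->16
Step 2: Rank sum for X: R1 = 1 + 2 + 4 + 5.5 + 8 + 9.5 + 12 + 14 = 56.
Step 3: U_X = R1 - n1(n1+1)/2 = 56 - 8*9/2 = 56 - 36 = 20.
       U_Y = n1*n2 - U_X = 64 - 20 = 44.
Step 4: Ties are present, so use the tie-corrected normal approximation (with continuity correction) for the p-value.
Step 5: p-value = 0.226463; compare to alpha = 0.1. fail to reject H0.

U_X = 20, p = 0.226463, fail to reject H0 at alpha = 0.1.


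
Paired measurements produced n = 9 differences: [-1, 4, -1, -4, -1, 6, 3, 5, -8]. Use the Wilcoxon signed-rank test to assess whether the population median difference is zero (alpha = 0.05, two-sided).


Step 1: Drop any zero differences (none here) and take |d_i|.
|d| = [1, 4, 1, 4, 1, 6, 3, 5, 8]
Step 2: Midrank |d_i| (ties get averaged ranks).
ranks: |1|->2, |4|->5.5, |1|->2, |4|->5.5, |1|->2, |6|->8, |3|->4, |5|->7, |8|->9
Step 3: Attach original signs; sum ranks with positive sign and with negative sign.
W+ = 5.5 + 8 + 4 + 7 = 24.5
W- = 2 + 2 + 5.5 + 2 + 9 = 20.5
(Check: W+ + W- = 45 should equal n(n+1)/2 = 45.)
Step 4: Test statistic W = min(W+, W-) = 20.5.
Step 5: Ties in |d|, so use the tie-corrected normal approximation.
        E[W] = n(n+1)/4 = 9*10/4 = 22.5.
        Tie groups: |d|=1 (t=3), |d|=4 (t=2); sum(t^3 - t) = 30.
        Var[W] = n(n+1)(2n+1)/24 - sum(t^3-t)/48 = 1710/24 - 30/48 = 70.625.
        z = (W - E[W]) / sqrt(Var[W]) = (20.5 - 22.5) / 8.4039 = -0.2380.
        Two-sided p = 2*Phi(z) = 0.811892.
Step 6: alpha = 0.05. fail to reject H0.

W+ = 24.5, W- = 20.5, W = min = 20.5, p = 0.811892, fail to reject H0.
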